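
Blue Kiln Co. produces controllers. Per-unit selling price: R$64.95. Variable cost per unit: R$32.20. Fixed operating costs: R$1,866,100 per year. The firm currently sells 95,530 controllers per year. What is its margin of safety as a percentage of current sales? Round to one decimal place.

Contribution margin per unit = R$64.95 − R$32.20 = R$32.75. Break-even units = R$1,866,100 ÷ R$32.75 = 56,980.15; break-even revenue = 56,980.15 × R$64.95 = R$3,700,860.92.
Actual sales revenue = 95,530 × R$64.95 = R$6,204,673.50.
Margin of safety = (R$6,204,673.50 − R$3,700,860.92) ÷ R$6,204,673.50 = 40.4%.

40.4%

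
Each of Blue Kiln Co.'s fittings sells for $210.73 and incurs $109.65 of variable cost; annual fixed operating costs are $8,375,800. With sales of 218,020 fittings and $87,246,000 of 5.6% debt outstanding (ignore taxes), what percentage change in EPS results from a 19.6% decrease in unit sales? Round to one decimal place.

At 218,020 units, contribution = 218,020 × $101.08 = $22,037,461.60.
Subtracting fixed costs: EBIT = $22,037,461.60 − $8,375,800 = $13,661,661.60.
After interest of $4,885,776.00, pre-tax earnings = $8,775,885.60.
DCL = total CM / (EBIT − I) = $22,037,461.60 / $8,775,885.60 = 2.5111.
%ΔEPS = DCL × %ΔSales = 2.5111 × -19.6% = -49.2%.

-49.2%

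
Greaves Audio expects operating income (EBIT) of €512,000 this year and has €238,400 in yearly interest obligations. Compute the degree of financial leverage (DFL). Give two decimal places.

1.87

Interest = €238,400.00.
Degree of financial leverage = EBIT / (EBIT − interest) = €512,000 / €273,600.00 = 1.8713.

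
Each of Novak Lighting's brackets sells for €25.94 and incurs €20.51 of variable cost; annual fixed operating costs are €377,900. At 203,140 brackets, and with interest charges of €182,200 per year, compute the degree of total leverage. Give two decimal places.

2.03

At 203,140 units, contribution = 203,140 × €5.43 = €1,103,050.20.
Operating income = contribution − fixed costs = €1,103,050.20 − €377,900 = €725,150.20. Interest = €182,200.00, so EBIT − I = €542,950.20.
Degree of total leverage = total CM / (EBIT − interest) = €1,103,050.20 / €542,950.20 = 2.0316.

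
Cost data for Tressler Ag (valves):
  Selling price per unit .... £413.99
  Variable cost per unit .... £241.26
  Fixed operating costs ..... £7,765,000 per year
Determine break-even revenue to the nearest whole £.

CM per unit = £413.99 − £241.26 = £172.73; CM ratio = £172.73 / £413.99 = 0.4172.
Break-even revenue = fixed costs × price ÷ CM = £7,765,000 × £413.99 ÷ £172.73 = £18,610,736.

£18,610,736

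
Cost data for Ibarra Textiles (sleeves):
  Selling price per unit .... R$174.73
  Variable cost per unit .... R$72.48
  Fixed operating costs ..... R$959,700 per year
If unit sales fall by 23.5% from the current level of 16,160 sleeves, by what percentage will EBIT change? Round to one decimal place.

-56.1%

Contribution at this volume is 16,160 × R$102.25 = R$1,652,360.00.
EBIT = R$1,652,360.00 − R$959,700 = R$692,660.00.
Degree of operating leverage = R$1,652,360.00 / R$692,660.00 = 2.3855.
Operating income changes by 2.3855 × -23.5% = -56.1%.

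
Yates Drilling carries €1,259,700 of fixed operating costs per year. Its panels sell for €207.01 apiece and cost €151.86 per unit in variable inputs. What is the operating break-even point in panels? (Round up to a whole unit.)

22,842 panels

Each unit contributes €207.01 − €151.86 = €55.15.
Units to break even: €1,259,700 ÷ €55.15 = 22,841.34, rounded up to 22,842.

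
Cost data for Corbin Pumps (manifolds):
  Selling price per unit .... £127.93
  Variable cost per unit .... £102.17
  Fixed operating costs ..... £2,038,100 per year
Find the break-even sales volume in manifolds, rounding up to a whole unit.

79,119 manifolds

Unit CM = price − variable cost = £127.93 − £102.17 = £25.76.
Break-even Q = £2,038,100 / £25.76 = 79,118.79 → 79,119 manifolds.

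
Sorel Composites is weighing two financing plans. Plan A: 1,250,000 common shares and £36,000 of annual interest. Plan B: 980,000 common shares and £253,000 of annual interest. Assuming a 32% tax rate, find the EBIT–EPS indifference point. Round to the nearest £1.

At indifference, (EBIT − 36,000)(1 − t)/1,250,000 = (EBIT − 253,000)(1 − t)/980,000.
Cancelling (1 − t) and cross-multiplying: 980,000·(EBIT − 36,000) = 1,250,000·(EBIT − 253,000).
EBIT × (1,250,000 − 980,000) = 253,000 × 1,250,000 − 36,000 × 980,000 = 280,970,000,000, so EBIT = 280,970,000,000 ÷ 270,000 = 1,040,629.63.

£1,040,630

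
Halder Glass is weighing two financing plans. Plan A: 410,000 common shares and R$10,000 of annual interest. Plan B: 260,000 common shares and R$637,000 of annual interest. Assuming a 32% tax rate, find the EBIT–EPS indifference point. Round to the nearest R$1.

Set EPS_A = EPS_B: (EBIT − R$10,000)(1 − 0.32) ÷ 410,000 = (EBIT − R$637,000)(1 − 0.32) ÷ 260,000.
The (1 − t) factor cancels: (EBIT − 10,000) × 260,000 = (EBIT − 637,000) × 410,000.
EBIT × (410,000 − 260,000) = 637,000 × 410,000 − 10,000 × 260,000 = 258,570,000,000, so EBIT = 258,570,000,000 ÷ 150,000 = 1,723,800.00.

R$1,723,800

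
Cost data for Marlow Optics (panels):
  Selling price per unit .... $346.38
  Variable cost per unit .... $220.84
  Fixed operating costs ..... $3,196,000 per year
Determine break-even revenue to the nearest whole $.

$8,818,149

CM per unit = $346.38 − $220.84 = $125.54; CM ratio = $125.54 / $346.38 = 0.3624.
Break-even sales = FC ÷ CM ratio = $3,196,000 × $346.38 / $125.54 = $8,818,149.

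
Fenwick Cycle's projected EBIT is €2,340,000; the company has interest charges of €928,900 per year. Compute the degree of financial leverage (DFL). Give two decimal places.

Interest = €928,900.00.
DFL = EBIT ÷ (EBIT − I) = €2,340,000 ÷ (€2,340,000 − €928,900.00) = €2,340,000 ÷ €1,411,100.00 = 1.6583.

1.66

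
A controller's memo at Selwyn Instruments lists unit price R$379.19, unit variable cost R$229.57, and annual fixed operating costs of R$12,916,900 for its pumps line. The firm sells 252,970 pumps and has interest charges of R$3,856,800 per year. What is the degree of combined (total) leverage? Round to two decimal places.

At 252,970 units, contribution = 252,970 × R$149.62 = R$37,849,371.40.
Operating income = contribution − fixed costs = R$37,849,371.40 − R$12,916,900 = R$24,932,471.40. Interest = R$3,856,800.00.
DOL = R$37,849,371.40 ÷ R$24,932,471.40 = 1.5181; DFL = R$24,932,471.40 ÷ R$21,075,671.40 = 1.1830.
Combined leverage = 1.5181 × 1.1830 = 1.7959.

1.80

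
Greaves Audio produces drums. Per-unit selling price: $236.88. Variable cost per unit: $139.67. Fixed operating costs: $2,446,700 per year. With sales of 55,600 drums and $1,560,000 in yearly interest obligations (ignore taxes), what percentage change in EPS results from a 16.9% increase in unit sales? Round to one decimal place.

+65.3%

Total contribution margin = 55,600 × $97.21 = $5,404,876.00.
Operating income = contribution − fixed costs = $5,404,876.00 − $2,446,700 = $2,958,176.00.
After interest of $1,560,000.00, pre-tax earnings = $1,398,176.00.
Degree of combined leverage = contribution ÷ (EBIT − I) = $5,404,876.00 ÷ $1,398,176.00 = 3.8657.
EPS therefore changes by 3.8657 × (+16.9%) = +65.3%.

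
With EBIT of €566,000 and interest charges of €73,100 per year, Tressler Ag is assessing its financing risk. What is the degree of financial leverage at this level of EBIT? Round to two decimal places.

Interest = €73,100.00.
Degree of financial leverage = EBIT / (EBIT − interest) = €566,000 / €492,900.00 = 1.1483.

1.15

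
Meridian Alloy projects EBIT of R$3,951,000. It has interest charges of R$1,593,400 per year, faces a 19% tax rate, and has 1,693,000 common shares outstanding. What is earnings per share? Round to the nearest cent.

Pre-tax income = R$3,951,000 − R$1,593,400.00 = R$2,357,600.00.
Net income = R$2,357,600.00 × (1 − 0.19) = R$1,909,656.00.
EPS = R$1,909,656.00 ÷ 1,693,000 = R$1.13.

R$1.13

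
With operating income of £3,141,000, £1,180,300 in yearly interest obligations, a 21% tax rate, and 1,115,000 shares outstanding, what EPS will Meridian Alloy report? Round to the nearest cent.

Pre-tax income = £3,141,000 − £1,180,300.00 = £1,960,700.00.
Net income = £1,960,700.00 × (1 − 0.21) = £1,548,953.00.
EPS = £1,548,953.00 ÷ 1,115,000 = £1.39.

£1.39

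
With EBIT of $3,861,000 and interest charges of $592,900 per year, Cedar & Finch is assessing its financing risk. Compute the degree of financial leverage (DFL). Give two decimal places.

1.18

Interest = $592,900.00.
Degree of financial leverage = EBIT / (EBIT − interest) = $3,861,000 / $3,268,100.00 = 1.1814.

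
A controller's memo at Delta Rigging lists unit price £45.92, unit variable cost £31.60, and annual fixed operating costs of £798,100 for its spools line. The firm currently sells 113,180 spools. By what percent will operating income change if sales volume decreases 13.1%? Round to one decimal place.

Total contribution margin = 113,180 × £14.32 = £1,620,737.60.
Operating income = contribution − fixed costs = £1,620,737.60 − £798,100 = £822,637.60.
Degree of operating leverage = £1,620,737.60 / £822,637.60 = 1.9702.
Operating income changes by 1.9702 × -13.1% = -25.8%.

-25.8%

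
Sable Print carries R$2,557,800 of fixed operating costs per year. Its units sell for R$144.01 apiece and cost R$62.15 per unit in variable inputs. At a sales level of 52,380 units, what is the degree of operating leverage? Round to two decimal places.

At 52,380 units, contribution = 52,380 × R$81.86 = R$4,287,826.80.
Subtracting fixed costs: EBIT = R$4,287,826.80 − R$2,557,800 = R$1,730,026.80.
So DOL = total CM / EBIT = R$4,287,826.80 / R$1,730,026.80 = 2.4785.

2.48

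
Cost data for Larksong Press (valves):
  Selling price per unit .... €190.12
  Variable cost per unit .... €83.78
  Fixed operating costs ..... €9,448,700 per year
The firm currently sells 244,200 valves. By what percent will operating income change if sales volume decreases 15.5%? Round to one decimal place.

Contribution at this volume is 244,200 × €106.34 = €25,968,228.00.
Operating income = contribution − fixed costs = €25,968,228.00 − €9,448,700 = €16,519,528.00.
DOL = contribution ÷ EBIT = €25,968,228.00 ÷ €16,519,528.00 = 1.5720.
Operating income changes by 1.5720 × -15.5% = -24.4%.

-24.4%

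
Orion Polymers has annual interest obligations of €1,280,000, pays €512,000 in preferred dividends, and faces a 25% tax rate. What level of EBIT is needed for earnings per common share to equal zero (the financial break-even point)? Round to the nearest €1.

Preferred dividends are paid after tax, so their pre-tax equivalent is €512,000 ÷ (1 − 0.25) = €682,666.67.
EPS = 0 when EBIT covers interest plus the pre-tax preferred burden: €1,280,000 + €682,666.67 = €1,962,666.67.

€1,962,667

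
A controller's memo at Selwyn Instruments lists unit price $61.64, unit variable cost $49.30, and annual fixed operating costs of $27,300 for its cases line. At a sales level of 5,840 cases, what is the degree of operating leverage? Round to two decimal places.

1.61

Total contribution margin = 5,840 × $12.34 = $72,065.60.
Subtracting fixed costs: EBIT = $72,065.60 − $27,300 = $44,765.60.
Degree of operating leverage = $72,065.60 / $44,765.60 = 1.6098.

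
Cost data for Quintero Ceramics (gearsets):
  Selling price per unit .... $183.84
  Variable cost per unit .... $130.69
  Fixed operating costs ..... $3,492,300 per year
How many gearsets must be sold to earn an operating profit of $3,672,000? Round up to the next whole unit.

134,794 gearsets

Each unit contributes $183.84 − $130.69 = $53.15.
Units = (FC + target) / CM = ($3,492,300 + $3,672,000) / $53.15 = 134,793.98, so 134,794 gearsets.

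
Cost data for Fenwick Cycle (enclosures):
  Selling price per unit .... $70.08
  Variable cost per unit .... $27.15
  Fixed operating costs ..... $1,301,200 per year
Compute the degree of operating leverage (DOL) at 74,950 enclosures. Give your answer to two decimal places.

At 74,950 units, contribution = 74,950 × $42.93 = $3,217,603.50.
Subtracting fixed costs: EBIT = $3,217,603.50 − $1,301,200 = $1,916,403.50.
Degree of operating leverage = $3,217,603.50 / $1,916,403.50 = 1.6790.

1.68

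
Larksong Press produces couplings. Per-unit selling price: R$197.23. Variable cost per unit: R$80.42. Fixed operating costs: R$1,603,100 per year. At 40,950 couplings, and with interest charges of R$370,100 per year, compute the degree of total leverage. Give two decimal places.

Total contribution margin = 40,950 × R$116.81 = R$4,783,369.50.
Subtracting fixed costs: EBIT = R$4,783,369.50 − R$1,603,100 = R$3,180,269.50. Interest = R$370,100.00, so EBIT − I = R$2,810,169.50.
DCL = contribution ÷ (EBIT − I) = R$4,783,369.50 ÷ R$2,810,169.50 = 1.7022.

1.70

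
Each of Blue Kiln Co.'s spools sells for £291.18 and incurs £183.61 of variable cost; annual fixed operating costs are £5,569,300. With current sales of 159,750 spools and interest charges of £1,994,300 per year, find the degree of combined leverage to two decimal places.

Contribution at this volume is 159,750 × £107.57 = £17,184,307.50.
EBIT = £17,184,307.50 − £5,569,300 = £11,615,007.50. Interest = £1,994,300.00.
DOL = £17,184,307.50 ÷ £11,615,007.50 = 1.4795; DFL = £11,615,007.50 ÷ £9,620,707.50 = 1.2073.
Combined leverage = 1.4795 × 1.2073 = 1.7862.

1.79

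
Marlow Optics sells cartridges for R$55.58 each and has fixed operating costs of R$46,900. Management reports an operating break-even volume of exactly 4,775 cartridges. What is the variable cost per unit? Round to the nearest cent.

At break-even, FC = Q × (P − VC), so P − VC = R$46,900 ÷ 4,775 = R$9.8220.
Hence VC = price − CM = R$55.58 − R$9.8220 = R$45.76.

R$45.76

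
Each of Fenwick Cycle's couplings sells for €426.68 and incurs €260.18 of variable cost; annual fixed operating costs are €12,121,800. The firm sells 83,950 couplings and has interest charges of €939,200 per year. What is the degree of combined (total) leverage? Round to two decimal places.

15.25

Contribution at this volume is 83,950 × €166.50 = €13,977,675.00.
EBIT = €13,977,675.00 − €12,121,800 = €1,855,875.00. Interest = €939,200.00, so EBIT − I = €916,675.00.
Degree of total leverage = total CM / (EBIT − interest) = €13,977,675.00 / €916,675.00 = 15.2482.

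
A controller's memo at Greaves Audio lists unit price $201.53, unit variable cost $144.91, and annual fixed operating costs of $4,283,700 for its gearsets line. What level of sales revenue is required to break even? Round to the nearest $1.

$15,247,158

CM per unit = $201.53 − $144.91 = $56.62; CM ratio = $56.62 / $201.53 = 0.2810.
Break-even revenue = fixed costs × price ÷ CM = $4,283,700 × $201.53 ÷ $56.62 = $15,247,158.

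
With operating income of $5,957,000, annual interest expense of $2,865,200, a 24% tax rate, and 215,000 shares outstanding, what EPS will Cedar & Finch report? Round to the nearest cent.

Pre-tax income = $5,957,000 − $2,865,200.00 = $3,091,800.00.
After tax at 24%: net income = $3,091,800.00 × 0.76 = $2,349,768.00.
Per share: $2,349,768.00 / 215,000 shares = $10.93.

$10.93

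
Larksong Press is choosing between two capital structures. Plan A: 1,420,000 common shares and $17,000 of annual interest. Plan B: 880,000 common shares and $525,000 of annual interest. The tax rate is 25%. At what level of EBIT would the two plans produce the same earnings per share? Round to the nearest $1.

Set EPS_A = EPS_B: (EBIT − $17,000)(1 − 0.25) ÷ 1,420,000 = (EBIT − $525,000)(1 − 0.25) ÷ 880,000.
Cancelling (1 − t) and cross-multiplying: 880,000·(EBIT − 17,000) = 1,420,000·(EBIT − 525,000).
Solving, EBIT = (525,000·1,420,000 − 17,000·880,000) / (1,420,000 − 880,000) = 730,540,000,000 / 540,000 = 1,352,851.85.

$1,352,852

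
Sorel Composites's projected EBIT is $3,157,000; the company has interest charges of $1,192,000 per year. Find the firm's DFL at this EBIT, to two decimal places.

Interest = $1,192,000.00.
Degree of financial leverage = EBIT / (EBIT − interest) = $3,157,000 / $1,965,000.00 = 1.6066.

1.61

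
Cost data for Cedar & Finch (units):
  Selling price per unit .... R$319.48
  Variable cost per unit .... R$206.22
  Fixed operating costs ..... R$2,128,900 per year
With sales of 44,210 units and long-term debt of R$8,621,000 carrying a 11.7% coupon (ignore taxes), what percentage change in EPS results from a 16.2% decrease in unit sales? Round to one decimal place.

-43.4%

Contribution at this volume is 44,210 × R$113.26 = R$5,007,224.60.
Subtracting fixed costs: EBIT = R$5,007,224.60 − R$2,128,900 = R$2,878,324.60.
After interest of R$1,008,657.00, pre-tax earnings = R$1,869,667.60.
DCL = total CM / (EBIT − I) = R$5,007,224.60 / R$1,869,667.60 = 2.6781.
EPS therefore changes by 2.6781 × (-16.2%) = -43.4%.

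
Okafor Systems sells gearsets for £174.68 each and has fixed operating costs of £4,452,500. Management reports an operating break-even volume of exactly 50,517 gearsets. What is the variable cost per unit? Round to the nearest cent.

£86.54

Contribution per unit must be FC / Q = £4,452,500 / 50,517 = £88.1386.
Variable cost per unit = £174.68 − £88.1386 = £86.54.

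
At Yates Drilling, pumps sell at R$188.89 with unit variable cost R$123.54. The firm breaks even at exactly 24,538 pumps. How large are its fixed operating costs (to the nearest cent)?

Unit CM = price − variable cost = R$188.89 − R$123.54 = R$65.35.
Fixed costs = break-even units × CM = 24,538 × R$65.35 = R$1,603,558.30.

R$1,603,558.30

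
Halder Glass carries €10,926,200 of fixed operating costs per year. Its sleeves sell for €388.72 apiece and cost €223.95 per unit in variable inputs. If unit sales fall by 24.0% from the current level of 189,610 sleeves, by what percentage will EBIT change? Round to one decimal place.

At 189,610 units, contribution = 189,610 × €164.77 = €31,242,039.70.
Operating income = contribution − fixed costs = €31,242,039.70 − €10,926,200 = €20,315,839.70.
Degree of operating leverage = €31,242,039.70 / €20,315,839.70 = 1.5378.
Operating income changes by 1.5378 × -24.0% = -36.9%.

-36.9%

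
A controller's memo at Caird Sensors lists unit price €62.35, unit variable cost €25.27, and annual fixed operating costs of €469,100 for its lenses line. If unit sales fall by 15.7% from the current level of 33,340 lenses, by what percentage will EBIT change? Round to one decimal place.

At 33,340 units, contribution = 33,340 × €37.08 = €1,236,247.20.
Operating income = contribution − fixed costs = €1,236,247.20 − €469,100 = €767,147.20.
So DOL = total CM / EBIT = €1,236,247.20 / €767,147.20 = 1.6115.
%ΔEBIT = DOL × %ΔSales = 1.6115 × -15.7% = -25.3%.

-25.3%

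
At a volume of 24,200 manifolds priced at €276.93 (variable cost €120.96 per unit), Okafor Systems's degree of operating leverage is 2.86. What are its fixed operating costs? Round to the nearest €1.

€2,454,728

Total contribution margin = 24,200 × €155.97 = €3,774,474.00.
Since DOL = CM ÷ EBIT, EBIT = €3,774,474.00 ÷ 2.86 = €1,319,746.15.
And FC = contribution − EBIT = €3,774,474.00 − €1,319,746.15 = €2,454,728.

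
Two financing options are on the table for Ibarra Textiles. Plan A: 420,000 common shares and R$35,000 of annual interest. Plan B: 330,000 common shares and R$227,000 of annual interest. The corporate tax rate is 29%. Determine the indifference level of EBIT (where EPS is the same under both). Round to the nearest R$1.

At indifference, (EBIT − 35,000)(1 − t)/420,000 = (EBIT − 227,000)(1 − t)/330,000.
Cancelling (1 − t) and cross-multiplying: 330,000·(EBIT − 35,000) = 420,000·(EBIT − 227,000).
EBIT × (420,000 − 330,000) = 227,000 × 420,000 − 35,000 × 330,000 = 83,790,000,000, so EBIT = 83,790,000,000 ÷ 90,000 = 931,000.00.

R$931,000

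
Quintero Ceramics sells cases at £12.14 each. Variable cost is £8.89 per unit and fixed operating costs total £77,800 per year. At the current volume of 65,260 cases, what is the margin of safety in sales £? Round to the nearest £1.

£501,643

Each unit contributes £12.14 − £8.89 = £3.25. Break-even units = £77,800 ÷ £3.25 = 23,938.46; break-even revenue = 23,938.46 × £12.14 = £290,612.92.
Actual sales revenue = 65,260 × £12.14 = £792,256.40.
Margin of safety = £792,256.40 − £290,612.92 = £501,643.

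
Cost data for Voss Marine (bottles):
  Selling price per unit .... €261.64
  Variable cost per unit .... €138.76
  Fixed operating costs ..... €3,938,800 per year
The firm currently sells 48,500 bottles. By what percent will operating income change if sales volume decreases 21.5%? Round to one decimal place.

Contribution at this volume is 48,500 × €122.88 = €5,959,680.00.
Subtracting fixed costs: EBIT = €5,959,680.00 − €3,938,800 = €2,020,880.00.
DOL = contribution ÷ EBIT = €5,959,680.00 ÷ €2,020,880.00 = 2.9491.
%ΔEBIT = DOL × %ΔSales = 2.9491 × -21.5% = -63.4%.

-63.4%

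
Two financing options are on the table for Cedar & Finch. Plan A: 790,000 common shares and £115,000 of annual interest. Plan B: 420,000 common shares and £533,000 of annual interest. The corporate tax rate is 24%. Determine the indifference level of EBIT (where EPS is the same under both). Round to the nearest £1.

£1,007,486

Set EPS_A = EPS_B: (EBIT − £115,000)(1 − 0.24) ÷ 790,000 = (EBIT − £533,000)(1 − 0.24) ÷ 420,000.
Cancelling (1 − t) and cross-multiplying: 420,000·(EBIT − 115,000) = 790,000·(EBIT − 533,000).
EBIT × (790,000 − 420,000) = 533,000 × 790,000 − 115,000 × 420,000 = 372,770,000,000, so EBIT = 372,770,000,000 ÷ 370,000 = 1,007,486.49.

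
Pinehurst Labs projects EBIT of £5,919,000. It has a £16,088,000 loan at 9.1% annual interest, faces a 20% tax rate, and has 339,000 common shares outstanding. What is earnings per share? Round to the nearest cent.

Interest = £1,464,008.00, so EBT = £5,919,000 − £1,464,008.00 = £4,454,992.00.
Net income = £4,454,992.00 × (1 − 0.20) = £3,563,993.60.
EPS = £3,563,993.60 ÷ 339,000 = £10.51.

£10.51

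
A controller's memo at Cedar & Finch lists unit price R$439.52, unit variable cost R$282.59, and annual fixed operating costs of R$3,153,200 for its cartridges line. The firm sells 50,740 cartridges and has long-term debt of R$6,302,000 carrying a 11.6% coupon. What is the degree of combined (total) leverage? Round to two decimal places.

Contribution at this volume is 50,740 × R$156.93 = R$7,962,628.20.
Operating income = contribution − fixed costs = R$7,962,628.20 − R$3,153,200 = R$4,809,428.20. Interest = R$731,032.00.
DOL = R$7,962,628.20 ÷ R$4,809,428.20 = 1.6556; DFL = R$4,809,428.20 ÷ R$4,078,396.20 = 1.1792.
Combined leverage = 1.6556 × 1.1792 = 1.9523.

1.95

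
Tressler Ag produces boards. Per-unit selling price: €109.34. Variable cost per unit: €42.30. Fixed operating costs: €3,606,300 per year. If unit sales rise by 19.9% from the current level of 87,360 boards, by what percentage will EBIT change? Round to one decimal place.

+51.8%

Total contribution margin = 87,360 × €67.04 = €5,856,614.40.
Subtracting fixed costs: EBIT = €5,856,614.40 − €3,606,300 = €2,250,314.40.
DOL = contribution ÷ EBIT = €5,856,614.40 ÷ €2,250,314.40 = 2.6026.
So EBIT moves 2.6026 × (+19.9%) = +51.8%.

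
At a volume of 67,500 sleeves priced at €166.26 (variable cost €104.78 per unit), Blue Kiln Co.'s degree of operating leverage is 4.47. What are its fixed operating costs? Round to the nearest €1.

Total contribution margin = 67,500 × €61.48 = €4,149,900.00.
Since DOL = CM ÷ EBIT, EBIT = €4,149,900.00 ÷ 4.47 = €928,389.26.
Fixed costs = CM − EBIT = €4,149,900.00 − €928,389.26 = €3,221,511.

€3,221,511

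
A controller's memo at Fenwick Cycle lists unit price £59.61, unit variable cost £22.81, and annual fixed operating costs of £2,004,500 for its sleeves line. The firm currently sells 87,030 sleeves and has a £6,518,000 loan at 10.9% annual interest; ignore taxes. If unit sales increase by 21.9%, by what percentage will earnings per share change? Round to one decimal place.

Contribution at this volume is 87,030 × £36.80 = £3,202,704.00.
EBIT = £3,202,704.00 − £2,004,500 = £1,198,204.00.
Interest = £710,462.00, so EBIT − I = £487,742.00.
Degree of combined leverage = contribution ÷ (EBIT − I) = £3,202,704.00 ÷ £487,742.00 = 6.5664.
%ΔEPS = DCL × %ΔSales = 6.5664 × +21.9% = +143.8%.

+143.8%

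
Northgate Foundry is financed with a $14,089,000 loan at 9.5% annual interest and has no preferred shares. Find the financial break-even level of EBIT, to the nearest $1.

$1,338,455

Annual interest = 9.5% × $14,089,000 = $1,338,455.00.
Without preferred stock the financial break-even is simply EBIT = interest = $1,338,455.00.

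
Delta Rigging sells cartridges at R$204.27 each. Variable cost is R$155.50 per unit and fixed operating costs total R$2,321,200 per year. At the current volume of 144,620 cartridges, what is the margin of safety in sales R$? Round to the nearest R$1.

Unit CM = price − variable cost = R$204.27 − R$155.50 = R$48.77. Break-even units = R$2,321,200 ÷ R$48.77 = 47,594.83; break-even revenue = 47,594.83 × R$204.27 = R$9,722,196.51.
Actual sales revenue = 144,620 × R$204.27 = R$29,541,527.40.
Margin of safety = R$29,541,527.40 − R$9,722,196.51 = R$19,819,331.

R$19,819,331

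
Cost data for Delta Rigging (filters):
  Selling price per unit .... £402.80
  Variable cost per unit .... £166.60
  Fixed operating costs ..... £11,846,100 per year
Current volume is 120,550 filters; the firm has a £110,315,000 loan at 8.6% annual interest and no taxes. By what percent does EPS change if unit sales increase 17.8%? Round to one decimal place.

Contribution at this volume is 120,550 × £236.20 = £28,473,910.00.
EBIT = £28,473,910.00 − £11,846,100 = £16,627,810.00.
Interest = £9,487,090.00, so EBIT − I = £7,140,720.00.
Degree of combined leverage = contribution ÷ (EBIT − I) = £28,473,910.00 ÷ £7,140,720.00 = 3.9875.
EPS therefore changes by 3.9875 × (+17.8%) = +71.0%.

+71.0%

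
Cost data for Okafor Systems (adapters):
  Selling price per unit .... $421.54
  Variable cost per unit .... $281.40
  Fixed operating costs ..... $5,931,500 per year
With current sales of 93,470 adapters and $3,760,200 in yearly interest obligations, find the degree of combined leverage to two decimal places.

At 93,470 units, contribution = 93,470 × $140.14 = $13,098,885.80.
EBIT = $13,098,885.80 − $5,931,500 = $7,167,385.80. Interest = $3,760,200.00, so EBIT − I = $3,407,185.80.
DCL = contribution ÷ (EBIT − I) = $13,098,885.80 ÷ $3,407,185.80 = 3.8445.

3.84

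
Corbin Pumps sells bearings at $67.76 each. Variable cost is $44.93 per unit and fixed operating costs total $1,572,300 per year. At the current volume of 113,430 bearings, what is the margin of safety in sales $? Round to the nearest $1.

$3,019,392

Contribution margin per unit = $67.76 − $44.93 = $22.83. Break-even units = $1,572,300 ÷ $22.83 = 68,869.91; break-even revenue = 68,869.91 × $67.76 = $4,666,624.97.
Actual sales revenue = 113,430 × $67.76 = $7,686,016.80.
Margin of safety = $7,686,016.80 − $4,666,624.97 = $3,019,392.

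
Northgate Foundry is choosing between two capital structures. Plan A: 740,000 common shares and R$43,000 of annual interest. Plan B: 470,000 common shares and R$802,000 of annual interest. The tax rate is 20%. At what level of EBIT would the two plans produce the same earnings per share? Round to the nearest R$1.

At indifference, (EBIT − 43,000)(1 − t)/740,000 = (EBIT − 802,000)(1 − t)/470,000.
Cancelling (1 − t) and cross-multiplying: 470,000·(EBIT − 43,000) = 740,000·(EBIT − 802,000).
Solving, EBIT = (802,000·740,000 − 43,000·470,000) / (740,000 − 470,000) = 573,270,000,000 / 270,000 = 2,123,222.22.

R$2,123,222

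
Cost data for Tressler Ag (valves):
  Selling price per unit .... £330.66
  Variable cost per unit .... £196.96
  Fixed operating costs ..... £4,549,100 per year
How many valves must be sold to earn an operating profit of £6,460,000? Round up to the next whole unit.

82,342 valves

Each unit contributes £330.66 − £196.96 = £133.70.
Required volume = (fixed costs + target profit) ÷ CM = (£4,549,100 + £6,460,000) ÷ £133.70 = 82,341.81, so 82,342 valves.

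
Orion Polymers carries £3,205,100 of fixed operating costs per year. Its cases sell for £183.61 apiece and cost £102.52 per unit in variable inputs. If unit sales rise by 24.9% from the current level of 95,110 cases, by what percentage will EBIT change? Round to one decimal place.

+42.6%

At 95,110 units, contribution = 95,110 × £81.09 = £7,712,469.90.
Subtracting fixed costs: EBIT = £7,712,469.90 − £3,205,100 = £4,507,369.90.
DOL = contribution ÷ EBIT = £7,712,469.90 ÷ £4,507,369.90 = 1.7111.
%ΔEBIT = DOL × %ΔSales = 1.7111 × +24.9% = +42.6%.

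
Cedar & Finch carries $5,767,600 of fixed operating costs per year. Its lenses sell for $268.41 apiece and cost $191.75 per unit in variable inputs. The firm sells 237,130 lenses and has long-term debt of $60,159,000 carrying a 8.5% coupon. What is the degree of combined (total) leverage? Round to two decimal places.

2.49

At 237,130 units, contribution = 237,130 × $76.66 = $18,178,385.80.
Subtracting fixed costs: EBIT = $18,178,385.80 − $5,767,600 = $12,410,785.80. Interest = $5,113,515.00.
DOL = $18,178,385.80 ÷ $12,410,785.80 = 1.4647; DFL = $12,410,785.80 ÷ $7,297,270.80 = 1.7007.
Combined leverage = 1.4647 × 1.7007 = 2.4910.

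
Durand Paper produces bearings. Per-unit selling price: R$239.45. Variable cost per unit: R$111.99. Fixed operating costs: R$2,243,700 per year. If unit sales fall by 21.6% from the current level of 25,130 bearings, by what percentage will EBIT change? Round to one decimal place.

Total contribution margin = 25,130 × R$127.46 = R$3,203,069.80.
Operating income = contribution − fixed costs = R$3,203,069.80 − R$2,243,700 = R$959,369.80.
So DOL = total CM / EBIT = R$3,203,069.80 / R$959,369.80 = 3.3387.
%ΔEBIT = DOL × %ΔSales = 3.3387 × -21.6% = -72.1%.

-72.1%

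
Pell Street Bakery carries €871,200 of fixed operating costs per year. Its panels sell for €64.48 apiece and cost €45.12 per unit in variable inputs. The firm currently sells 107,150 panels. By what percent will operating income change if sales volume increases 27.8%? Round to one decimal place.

+47.9%

Contribution at this volume is 107,150 × €19.36 = €2,074,424.00.
EBIT = €2,074,424.00 − €871,200 = €1,203,224.00.
DOL = contribution ÷ EBIT = €2,074,424.00 ÷ €1,203,224.00 = 1.7241.
Operating income changes by 1.7241 × +27.8% = +47.9%.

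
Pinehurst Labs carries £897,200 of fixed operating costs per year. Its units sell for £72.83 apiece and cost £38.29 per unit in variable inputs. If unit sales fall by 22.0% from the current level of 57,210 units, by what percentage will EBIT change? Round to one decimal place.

Contribution at this volume is 57,210 × £34.54 = £1,976,033.40.
Operating income = contribution − fixed costs = £1,976,033.40 − £897,200 = £1,078,833.40.
Degree of operating leverage = £1,976,033.40 / £1,078,833.40 = 1.8316.
%ΔEBIT = DOL × %ΔSales = 1.8316 × -22.0% = -40.3%.

-40.3%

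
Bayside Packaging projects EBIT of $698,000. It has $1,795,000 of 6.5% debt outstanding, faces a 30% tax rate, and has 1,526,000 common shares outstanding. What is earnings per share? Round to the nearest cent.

$0.27

Interest = $116,675.00, so EBT = $698,000 − $116,675.00 = $581,325.00.
After tax at 30%: net income = $581,325.00 × 0.70 = $406,927.50.
Per share: $406,927.50 / 1,526,000 shares = $0.27.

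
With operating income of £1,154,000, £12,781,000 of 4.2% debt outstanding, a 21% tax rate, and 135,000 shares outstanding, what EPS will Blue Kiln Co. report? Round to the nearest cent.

Interest = £536,802.00, so EBT = £1,154,000 − £536,802.00 = £617,198.00.
Net income = £617,198.00 × (1 − 0.21) = £487,586.42.
Per share: £487,586.42 / 135,000 shares = £3.61.

£3.61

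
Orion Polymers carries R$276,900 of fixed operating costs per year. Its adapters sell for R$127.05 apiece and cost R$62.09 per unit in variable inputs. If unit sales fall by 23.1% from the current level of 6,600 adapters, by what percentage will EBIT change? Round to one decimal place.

-65.2%

At 6,600 units, contribution = 6,600 × R$64.96 = R$428,736.00.
Operating income = contribution − fixed costs = R$428,736.00 − R$276,900 = R$151,836.00.
Degree of operating leverage = R$428,736.00 / R$151,836.00 = 2.8237.
%ΔEBIT = DOL × %ΔSales = 2.8237 × -23.1% = -65.2%.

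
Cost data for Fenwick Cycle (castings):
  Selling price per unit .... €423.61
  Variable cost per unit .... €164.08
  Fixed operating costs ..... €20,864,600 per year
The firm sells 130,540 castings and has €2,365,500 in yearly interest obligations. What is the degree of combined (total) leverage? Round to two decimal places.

3.18

Contribution at this volume is 130,540 × €259.53 = €33,879,046.20.
EBIT = €33,879,046.20 − €20,864,600 = €13,014,446.20. Interest = €2,365,500.00.
DOL = €33,879,046.20 ÷ €13,014,446.20 = 2.6032; DFL = €13,014,446.20 ÷ €10,648,946.20 = 1.2221.
DCL = DOL × DFL = 2.6032 × 1.2221 = 3.1814.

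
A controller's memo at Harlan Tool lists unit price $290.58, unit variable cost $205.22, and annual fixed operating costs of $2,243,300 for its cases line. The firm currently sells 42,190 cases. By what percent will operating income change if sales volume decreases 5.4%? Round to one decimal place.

-14.3%

Contribution at this volume is 42,190 × $85.36 = $3,601,338.40.
Operating income = contribution − fixed costs = $3,601,338.40 − $2,243,300 = $1,358,038.40.
DOL = contribution ÷ EBIT = $3,601,338.40 ÷ $1,358,038.40 = 2.6519.
Operating income changes by 2.6519 × -5.4% = -14.3%.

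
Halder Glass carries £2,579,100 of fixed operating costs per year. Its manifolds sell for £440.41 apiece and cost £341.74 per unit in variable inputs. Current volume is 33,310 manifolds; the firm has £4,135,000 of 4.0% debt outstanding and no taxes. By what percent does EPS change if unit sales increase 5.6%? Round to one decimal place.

Contribution at this volume is 33,310 × £98.67 = £3,286,697.70.
EBIT = £3,286,697.70 − £2,579,100 = £707,597.70.
After interest of £165,400.00, pre-tax earnings = £542,197.70.
Degree of combined leverage = contribution ÷ (EBIT − I) = £3,286,697.70 ÷ £542,197.70 = 6.0618.
%ΔEPS = DCL × %ΔSales = 6.0618 × +5.6% = +33.9%.

+33.9%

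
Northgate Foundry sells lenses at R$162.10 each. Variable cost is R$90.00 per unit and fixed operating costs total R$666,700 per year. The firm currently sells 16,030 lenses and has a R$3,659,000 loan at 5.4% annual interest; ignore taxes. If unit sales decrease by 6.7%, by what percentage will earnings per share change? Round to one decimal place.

-26.6%

Total contribution margin = 16,030 × R$72.10 = R$1,155,763.00.
Operating income = contribution − fixed costs = R$1,155,763.00 − R$666,700 = R$489,063.00.
After interest of R$197,586.00, pre-tax earnings = R$291,477.00.
Degree of combined leverage = contribution ÷ (EBIT − I) = R$1,155,763.00 ÷ R$291,477.00 = 3.9652.
EPS therefore changes by 3.9652 × (-6.7%) = -26.6%.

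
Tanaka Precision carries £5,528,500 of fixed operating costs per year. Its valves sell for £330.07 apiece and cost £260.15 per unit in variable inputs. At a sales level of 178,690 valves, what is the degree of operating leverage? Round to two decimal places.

At 178,690 units, contribution = 178,690 × £69.92 = £12,494,004.80.
Subtracting fixed costs: EBIT = £12,494,004.80 − £5,528,500 = £6,965,504.80.
Degree of operating leverage = £12,494,004.80 / £6,965,504.80 = 1.7937.

1.79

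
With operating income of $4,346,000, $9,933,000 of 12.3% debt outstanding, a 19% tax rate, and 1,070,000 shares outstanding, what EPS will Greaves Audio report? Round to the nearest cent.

Pre-tax income = $4,346,000 − $1,221,759.00 = $3,124,241.00.
Net income = $3,124,241.00 × (1 − 0.19) = $2,530,635.21.
Per share: $2,530,635.21 / 1,070,000 shares = $2.37.

$2.37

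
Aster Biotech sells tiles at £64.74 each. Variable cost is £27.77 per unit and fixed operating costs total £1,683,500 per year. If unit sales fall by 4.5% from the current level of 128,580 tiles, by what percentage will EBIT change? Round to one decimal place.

Total contribution margin = 128,580 × £36.97 = £4,753,602.60.
Subtracting fixed costs: EBIT = £4,753,602.60 − £1,683,500 = £3,070,102.60.
So DOL = total CM / EBIT = £4,753,602.60 / £3,070,102.60 = 1.5484.
%ΔEBIT = DOL × %ΔSales = 1.5484 × -4.5% = -7.0%.

-7.0%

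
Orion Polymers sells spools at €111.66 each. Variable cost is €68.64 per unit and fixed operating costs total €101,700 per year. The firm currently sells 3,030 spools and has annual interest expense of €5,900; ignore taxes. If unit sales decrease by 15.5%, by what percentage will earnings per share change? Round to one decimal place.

Contribution at this volume is 3,030 × €43.02 = €130,350.60.
EBIT = €130,350.60 − €101,700 = €28,650.60.
Interest = €5,900.00, so EBIT − I = €22,750.60.
DCL = total CM / (EBIT − I) = €130,350.60 / €22,750.60 = 5.7295.
%ΔEPS = DCL × %ΔSales = 5.7295 × -15.5% = -88.8%.

-88.8%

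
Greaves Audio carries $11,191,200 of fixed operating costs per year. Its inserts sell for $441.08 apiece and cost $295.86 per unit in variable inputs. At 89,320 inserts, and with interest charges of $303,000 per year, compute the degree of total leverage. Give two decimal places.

8.78

Total contribution margin = 89,320 × $145.22 = $12,971,050.40.
Operating income = contribution − fixed costs = $12,971,050.40 − $11,191,200 = $1,779,850.40. Interest = $303,000.00.
DOL = $12,971,050.40 ÷ $1,779,850.40 = 7.2877; DFL = $1,779,850.40 ÷ $1,476,850.40 = 1.2052.
Combined leverage = 7.2877 × 1.2052 = 8.7831.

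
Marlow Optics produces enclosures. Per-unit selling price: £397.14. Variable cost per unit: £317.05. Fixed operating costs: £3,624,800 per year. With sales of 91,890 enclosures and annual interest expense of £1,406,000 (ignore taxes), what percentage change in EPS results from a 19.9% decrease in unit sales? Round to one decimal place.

-62.9%

Total contribution margin = 91,890 × £80.09 = £7,359,470.10.
EBIT = £7,359,470.10 − £3,624,800 = £3,734,670.10.
After interest of £1,406,000.00, pre-tax earnings = £2,328,670.10.
DCL = total CM / (EBIT − I) = £7,359,470.10 / £2,328,670.10 = 3.1604.
EPS therefore changes by 3.1604 × (-19.9%) = -62.9%.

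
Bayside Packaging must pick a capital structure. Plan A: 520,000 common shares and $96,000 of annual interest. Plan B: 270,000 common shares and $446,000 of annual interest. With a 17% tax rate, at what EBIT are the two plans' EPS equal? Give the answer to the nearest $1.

Set EPS_A = EPS_B: (EBIT − $96,000)(1 − 0.17) ÷ 520,000 = (EBIT − $446,000)(1 − 0.17) ÷ 270,000.
The (1 − t) factor cancels: (EBIT − 96,000) × 270,000 = (EBIT − 446,000) × 520,000.
Solving, EBIT = (446,000·520,000 − 96,000·270,000) / (520,000 − 270,000) = 206,000,000,000 / 250,000 = 824,000.00.

$824,000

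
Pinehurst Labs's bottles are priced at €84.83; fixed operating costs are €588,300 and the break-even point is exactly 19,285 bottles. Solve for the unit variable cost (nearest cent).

At break-even, FC = Q × (P − VC), so P − VC = €588,300 ÷ 19,285 = €30.5056.
Hence VC = price − CM = €84.83 − €30.5056 = €54.32.

€54.32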